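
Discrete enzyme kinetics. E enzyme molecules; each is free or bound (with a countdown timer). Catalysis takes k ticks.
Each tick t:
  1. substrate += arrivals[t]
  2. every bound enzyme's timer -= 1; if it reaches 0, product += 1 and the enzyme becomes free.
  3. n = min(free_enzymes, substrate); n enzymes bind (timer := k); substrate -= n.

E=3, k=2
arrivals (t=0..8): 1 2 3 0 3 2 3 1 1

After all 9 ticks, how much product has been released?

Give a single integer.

Answer: 10

Derivation:
t=0: arr=1 -> substrate=0 bound=1 product=0
t=1: arr=2 -> substrate=0 bound=3 product=0
t=2: arr=3 -> substrate=2 bound=3 product=1
t=3: arr=0 -> substrate=0 bound=3 product=3
t=4: arr=3 -> substrate=2 bound=3 product=4
t=5: arr=2 -> substrate=2 bound=3 product=6
t=6: arr=3 -> substrate=4 bound=3 product=7
t=7: arr=1 -> substrate=3 bound=3 product=9
t=8: arr=1 -> substrate=3 bound=3 product=10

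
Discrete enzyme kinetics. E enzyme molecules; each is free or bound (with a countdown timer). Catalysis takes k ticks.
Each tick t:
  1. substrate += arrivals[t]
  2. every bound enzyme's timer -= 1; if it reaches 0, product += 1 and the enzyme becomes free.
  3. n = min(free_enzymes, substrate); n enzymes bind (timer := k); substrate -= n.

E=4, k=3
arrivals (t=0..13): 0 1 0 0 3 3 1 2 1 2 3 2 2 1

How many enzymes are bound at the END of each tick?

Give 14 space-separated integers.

Answer: 0 1 1 1 3 4 4 4 4 4 4 4 4 4

Derivation:
t=0: arr=0 -> substrate=0 bound=0 product=0
t=1: arr=1 -> substrate=0 bound=1 product=0
t=2: arr=0 -> substrate=0 bound=1 product=0
t=3: arr=0 -> substrate=0 bound=1 product=0
t=4: arr=3 -> substrate=0 bound=3 product=1
t=5: arr=3 -> substrate=2 bound=4 product=1
t=6: arr=1 -> substrate=3 bound=4 product=1
t=7: arr=2 -> substrate=2 bound=4 product=4
t=8: arr=1 -> substrate=2 bound=4 product=5
t=9: arr=2 -> substrate=4 bound=4 product=5
t=10: arr=3 -> substrate=4 bound=4 product=8
t=11: arr=2 -> substrate=5 bound=4 product=9
t=12: arr=2 -> substrate=7 bound=4 product=9
t=13: arr=1 -> substrate=5 bound=4 product=12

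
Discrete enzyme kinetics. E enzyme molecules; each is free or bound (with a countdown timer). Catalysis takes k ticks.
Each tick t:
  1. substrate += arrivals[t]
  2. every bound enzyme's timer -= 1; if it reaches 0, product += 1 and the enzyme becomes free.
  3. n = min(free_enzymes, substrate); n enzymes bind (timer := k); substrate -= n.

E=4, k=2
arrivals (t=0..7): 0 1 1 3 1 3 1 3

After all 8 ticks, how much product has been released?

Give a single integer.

t=0: arr=0 -> substrate=0 bound=0 product=0
t=1: arr=1 -> substrate=0 bound=1 product=0
t=2: arr=1 -> substrate=0 bound=2 product=0
t=3: arr=3 -> substrate=0 bound=4 product=1
t=4: arr=1 -> substrate=0 bound=4 product=2
t=5: arr=3 -> substrate=0 bound=4 product=5
t=6: arr=1 -> substrate=0 bound=4 product=6
t=7: arr=3 -> substrate=0 bound=4 product=9

Answer: 9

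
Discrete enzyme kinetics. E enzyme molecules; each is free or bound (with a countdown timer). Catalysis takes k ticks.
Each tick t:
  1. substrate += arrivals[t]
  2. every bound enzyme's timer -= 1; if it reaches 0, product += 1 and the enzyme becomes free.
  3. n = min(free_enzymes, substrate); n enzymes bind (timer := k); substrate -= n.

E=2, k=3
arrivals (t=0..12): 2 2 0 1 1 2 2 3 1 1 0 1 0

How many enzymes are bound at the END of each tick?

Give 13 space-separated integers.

t=0: arr=2 -> substrate=0 bound=2 product=0
t=1: arr=2 -> substrate=2 bound=2 product=0
t=2: arr=0 -> substrate=2 bound=2 product=0
t=3: arr=1 -> substrate=1 bound=2 product=2
t=4: arr=1 -> substrate=2 bound=2 product=2
t=5: arr=2 -> substrate=4 bound=2 product=2
t=6: arr=2 -> substrate=4 bound=2 product=4
t=7: arr=3 -> substrate=7 bound=2 product=4
t=8: arr=1 -> substrate=8 bound=2 product=4
t=9: arr=1 -> substrate=7 bound=2 product=6
t=10: arr=0 -> substrate=7 bound=2 product=6
t=11: arr=1 -> substrate=8 bound=2 product=6
t=12: arr=0 -> substrate=6 bound=2 product=8

Answer: 2 2 2 2 2 2 2 2 2 2 2 2 2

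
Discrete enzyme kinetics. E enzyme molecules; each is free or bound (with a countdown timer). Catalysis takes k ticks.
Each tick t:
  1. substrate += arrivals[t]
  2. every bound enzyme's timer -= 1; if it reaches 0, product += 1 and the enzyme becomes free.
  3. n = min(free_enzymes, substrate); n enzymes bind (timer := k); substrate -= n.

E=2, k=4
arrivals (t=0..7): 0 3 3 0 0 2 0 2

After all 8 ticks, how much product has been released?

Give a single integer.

Answer: 2

Derivation:
t=0: arr=0 -> substrate=0 bound=0 product=0
t=1: arr=3 -> substrate=1 bound=2 product=0
t=2: arr=3 -> substrate=4 bound=2 product=0
t=3: arr=0 -> substrate=4 bound=2 product=0
t=4: arr=0 -> substrate=4 bound=2 product=0
t=5: arr=2 -> substrate=4 bound=2 product=2
t=6: arr=0 -> substrate=4 bound=2 product=2
t=7: arr=2 -> substrate=6 bound=2 product=2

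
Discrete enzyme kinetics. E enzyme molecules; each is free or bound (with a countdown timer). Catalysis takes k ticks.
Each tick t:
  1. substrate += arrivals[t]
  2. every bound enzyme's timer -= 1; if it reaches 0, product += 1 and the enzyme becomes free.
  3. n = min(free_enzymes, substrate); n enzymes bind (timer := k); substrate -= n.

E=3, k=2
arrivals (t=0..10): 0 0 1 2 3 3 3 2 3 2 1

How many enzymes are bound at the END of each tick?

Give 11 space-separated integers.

Answer: 0 0 1 3 3 3 3 3 3 3 3

Derivation:
t=0: arr=0 -> substrate=0 bound=0 product=0
t=1: arr=0 -> substrate=0 bound=0 product=0
t=2: arr=1 -> substrate=0 bound=1 product=0
t=3: arr=2 -> substrate=0 bound=3 product=0
t=4: arr=3 -> substrate=2 bound=3 product=1
t=5: arr=3 -> substrate=3 bound=3 product=3
t=6: arr=3 -> substrate=5 bound=3 product=4
t=7: arr=2 -> substrate=5 bound=3 product=6
t=8: arr=3 -> substrate=7 bound=3 product=7
t=9: arr=2 -> substrate=7 bound=3 product=9
t=10: arr=1 -> substrate=7 bound=3 product=10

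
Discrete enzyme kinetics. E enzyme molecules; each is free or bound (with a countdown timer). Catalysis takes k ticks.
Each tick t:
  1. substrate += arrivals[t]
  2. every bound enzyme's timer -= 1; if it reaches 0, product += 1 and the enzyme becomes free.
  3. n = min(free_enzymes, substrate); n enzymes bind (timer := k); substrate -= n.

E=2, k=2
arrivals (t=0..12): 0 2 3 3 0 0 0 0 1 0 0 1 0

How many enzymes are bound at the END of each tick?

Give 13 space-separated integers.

t=0: arr=0 -> substrate=0 bound=0 product=0
t=1: arr=2 -> substrate=0 bound=2 product=0
t=2: arr=3 -> substrate=3 bound=2 product=0
t=3: arr=3 -> substrate=4 bound=2 product=2
t=4: arr=0 -> substrate=4 bound=2 product=2
t=5: arr=0 -> substrate=2 bound=2 product=4
t=6: arr=0 -> substrate=2 bound=2 product=4
t=7: arr=0 -> substrate=0 bound=2 product=6
t=8: arr=1 -> substrate=1 bound=2 product=6
t=9: arr=0 -> substrate=0 bound=1 product=8
t=10: arr=0 -> substrate=0 bound=1 product=8
t=11: arr=1 -> substrate=0 bound=1 product=9
t=12: arr=0 -> substrate=0 bound=1 product=9

Answer: 0 2 2 2 2 2 2 2 2 1 1 1 1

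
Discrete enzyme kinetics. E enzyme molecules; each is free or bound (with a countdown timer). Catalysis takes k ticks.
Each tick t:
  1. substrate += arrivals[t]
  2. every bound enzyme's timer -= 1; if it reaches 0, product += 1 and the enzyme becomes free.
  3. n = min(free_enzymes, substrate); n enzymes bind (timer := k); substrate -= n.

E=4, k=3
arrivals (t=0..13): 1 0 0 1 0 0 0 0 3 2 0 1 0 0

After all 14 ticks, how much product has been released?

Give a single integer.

t=0: arr=1 -> substrate=0 bound=1 product=0
t=1: arr=0 -> substrate=0 bound=1 product=0
t=2: arr=0 -> substrate=0 bound=1 product=0
t=3: arr=1 -> substrate=0 bound=1 product=1
t=4: arr=0 -> substrate=0 bound=1 product=1
t=5: arr=0 -> substrate=0 bound=1 product=1
t=6: arr=0 -> substrate=0 bound=0 product=2
t=7: arr=0 -> substrate=0 bound=0 product=2
t=8: arr=3 -> substrate=0 bound=3 product=2
t=9: arr=2 -> substrate=1 bound=4 product=2
t=10: arr=0 -> substrate=1 bound=4 product=2
t=11: arr=1 -> substrate=0 bound=3 product=5
t=12: arr=0 -> substrate=0 bound=2 product=6
t=13: arr=0 -> substrate=0 bound=2 product=6

Answer: 6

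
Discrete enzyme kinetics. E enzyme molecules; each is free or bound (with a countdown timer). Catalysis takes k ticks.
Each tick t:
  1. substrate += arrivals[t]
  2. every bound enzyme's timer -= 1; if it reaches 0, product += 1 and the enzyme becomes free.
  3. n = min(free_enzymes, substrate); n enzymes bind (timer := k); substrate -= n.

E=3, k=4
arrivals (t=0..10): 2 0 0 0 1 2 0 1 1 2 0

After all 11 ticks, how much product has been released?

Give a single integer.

Answer: 5

Derivation:
t=0: arr=2 -> substrate=0 bound=2 product=0
t=1: arr=0 -> substrate=0 bound=2 product=0
t=2: arr=0 -> substrate=0 bound=2 product=0
t=3: arr=0 -> substrate=0 bound=2 product=0
t=4: arr=1 -> substrate=0 bound=1 product=2
t=5: arr=2 -> substrate=0 bound=3 product=2
t=6: arr=0 -> substrate=0 bound=3 product=2
t=7: arr=1 -> substrate=1 bound=3 product=2
t=8: arr=1 -> substrate=1 bound=3 product=3
t=9: arr=2 -> substrate=1 bound=3 product=5
t=10: arr=0 -> substrate=1 bound=3 product=5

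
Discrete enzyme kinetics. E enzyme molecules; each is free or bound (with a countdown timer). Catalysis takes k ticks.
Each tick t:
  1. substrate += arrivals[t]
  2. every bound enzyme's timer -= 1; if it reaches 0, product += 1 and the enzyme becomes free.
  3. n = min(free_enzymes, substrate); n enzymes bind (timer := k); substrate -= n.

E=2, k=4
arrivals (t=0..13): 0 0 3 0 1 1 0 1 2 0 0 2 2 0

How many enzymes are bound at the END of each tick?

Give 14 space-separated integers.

Answer: 0 0 2 2 2 2 2 2 2 2 2 2 2 2

Derivation:
t=0: arr=0 -> substrate=0 bound=0 product=0
t=1: arr=0 -> substrate=0 bound=0 product=0
t=2: arr=3 -> substrate=1 bound=2 product=0
t=3: arr=0 -> substrate=1 bound=2 product=0
t=4: arr=1 -> substrate=2 bound=2 product=0
t=5: arr=1 -> substrate=3 bound=2 product=0
t=6: arr=0 -> substrate=1 bound=2 product=2
t=7: arr=1 -> substrate=2 bound=2 product=2
t=8: arr=2 -> substrate=4 bound=2 product=2
t=9: arr=0 -> substrate=4 bound=2 product=2
t=10: arr=0 -> substrate=2 bound=2 product=4
t=11: arr=2 -> substrate=4 bound=2 product=4
t=12: arr=2 -> substrate=6 bound=2 product=4
t=13: arr=0 -> substrate=6 bound=2 product=4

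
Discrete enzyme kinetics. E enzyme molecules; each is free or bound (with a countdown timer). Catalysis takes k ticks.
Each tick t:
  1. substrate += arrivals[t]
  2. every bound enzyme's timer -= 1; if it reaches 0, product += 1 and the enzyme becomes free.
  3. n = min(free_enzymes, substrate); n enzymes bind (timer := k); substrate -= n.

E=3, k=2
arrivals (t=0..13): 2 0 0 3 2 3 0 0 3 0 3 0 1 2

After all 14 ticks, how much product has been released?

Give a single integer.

t=0: arr=2 -> substrate=0 bound=2 product=0
t=1: arr=0 -> substrate=0 bound=2 product=0
t=2: arr=0 -> substrate=0 bound=0 product=2
t=3: arr=3 -> substrate=0 bound=3 product=2
t=4: arr=2 -> substrate=2 bound=3 product=2
t=5: arr=3 -> substrate=2 bound=3 product=5
t=6: arr=0 -> substrate=2 bound=3 product=5
t=7: arr=0 -> substrate=0 bound=2 product=8
t=8: arr=3 -> substrate=2 bound=3 product=8
t=9: arr=0 -> substrate=0 bound=3 product=10
t=10: arr=3 -> substrate=2 bound=3 product=11
t=11: arr=0 -> substrate=0 bound=3 product=13
t=12: arr=1 -> substrate=0 bound=3 product=14
t=13: arr=2 -> substrate=0 bound=3 product=16

Answer: 16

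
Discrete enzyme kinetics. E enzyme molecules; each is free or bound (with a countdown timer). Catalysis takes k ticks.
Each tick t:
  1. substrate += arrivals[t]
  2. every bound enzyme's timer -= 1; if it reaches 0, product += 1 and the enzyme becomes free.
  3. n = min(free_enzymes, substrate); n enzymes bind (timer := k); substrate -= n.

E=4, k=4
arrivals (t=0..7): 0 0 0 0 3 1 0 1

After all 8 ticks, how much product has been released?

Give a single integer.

Answer: 0

Derivation:
t=0: arr=0 -> substrate=0 bound=0 product=0
t=1: arr=0 -> substrate=0 bound=0 product=0
t=2: arr=0 -> substrate=0 bound=0 product=0
t=3: arr=0 -> substrate=0 bound=0 product=0
t=4: arr=3 -> substrate=0 bound=3 product=0
t=5: arr=1 -> substrate=0 bound=4 product=0
t=6: arr=0 -> substrate=0 bound=4 product=0
t=7: arr=1 -> substrate=1 bound=4 product=0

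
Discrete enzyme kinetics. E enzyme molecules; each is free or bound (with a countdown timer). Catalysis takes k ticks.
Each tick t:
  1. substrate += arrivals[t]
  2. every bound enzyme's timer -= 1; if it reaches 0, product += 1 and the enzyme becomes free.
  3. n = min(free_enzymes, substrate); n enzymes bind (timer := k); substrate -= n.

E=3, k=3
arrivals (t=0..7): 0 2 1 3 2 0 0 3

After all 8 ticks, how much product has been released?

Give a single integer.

t=0: arr=0 -> substrate=0 bound=0 product=0
t=1: arr=2 -> substrate=0 bound=2 product=0
t=2: arr=1 -> substrate=0 bound=3 product=0
t=3: arr=3 -> substrate=3 bound=3 product=0
t=4: arr=2 -> substrate=3 bound=3 product=2
t=5: arr=0 -> substrate=2 bound=3 product=3
t=6: arr=0 -> substrate=2 bound=3 product=3
t=7: arr=3 -> substrate=3 bound=3 product=5

Answer: 5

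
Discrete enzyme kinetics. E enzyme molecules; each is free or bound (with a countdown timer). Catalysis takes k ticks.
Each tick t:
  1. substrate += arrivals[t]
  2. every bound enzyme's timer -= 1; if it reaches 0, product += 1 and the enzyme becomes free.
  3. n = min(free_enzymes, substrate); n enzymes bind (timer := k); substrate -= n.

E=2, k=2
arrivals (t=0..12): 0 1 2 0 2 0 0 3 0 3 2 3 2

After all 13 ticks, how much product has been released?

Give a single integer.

Answer: 9

Derivation:
t=0: arr=0 -> substrate=0 bound=0 product=0
t=1: arr=1 -> substrate=0 bound=1 product=0
t=2: arr=2 -> substrate=1 bound=2 product=0
t=3: arr=0 -> substrate=0 bound=2 product=1
t=4: arr=2 -> substrate=1 bound=2 product=2
t=5: arr=0 -> substrate=0 bound=2 product=3
t=6: arr=0 -> substrate=0 bound=1 product=4
t=7: arr=3 -> substrate=1 bound=2 product=5
t=8: arr=0 -> substrate=1 bound=2 product=5
t=9: arr=3 -> substrate=2 bound=2 product=7
t=10: arr=2 -> substrate=4 bound=2 product=7
t=11: arr=3 -> substrate=5 bound=2 product=9
t=12: arr=2 -> substrate=7 bound=2 product=9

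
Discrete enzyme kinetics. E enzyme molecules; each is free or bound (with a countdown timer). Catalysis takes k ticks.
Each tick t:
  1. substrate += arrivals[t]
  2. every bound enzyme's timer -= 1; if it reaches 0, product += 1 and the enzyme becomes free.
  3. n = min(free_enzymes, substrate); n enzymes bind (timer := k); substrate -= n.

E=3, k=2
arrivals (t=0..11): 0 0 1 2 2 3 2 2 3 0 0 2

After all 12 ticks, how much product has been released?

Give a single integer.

t=0: arr=0 -> substrate=0 bound=0 product=0
t=1: arr=0 -> substrate=0 bound=0 product=0
t=2: arr=1 -> substrate=0 bound=1 product=0
t=3: arr=2 -> substrate=0 bound=3 product=0
t=4: arr=2 -> substrate=1 bound=3 product=1
t=5: arr=3 -> substrate=2 bound=3 product=3
t=6: arr=2 -> substrate=3 bound=3 product=4
t=7: arr=2 -> substrate=3 bound=3 product=6
t=8: arr=3 -> substrate=5 bound=3 product=7
t=9: arr=0 -> substrate=3 bound=3 product=9
t=10: arr=0 -> substrate=2 bound=3 product=10
t=11: arr=2 -> substrate=2 bound=3 product=12

Answer: 12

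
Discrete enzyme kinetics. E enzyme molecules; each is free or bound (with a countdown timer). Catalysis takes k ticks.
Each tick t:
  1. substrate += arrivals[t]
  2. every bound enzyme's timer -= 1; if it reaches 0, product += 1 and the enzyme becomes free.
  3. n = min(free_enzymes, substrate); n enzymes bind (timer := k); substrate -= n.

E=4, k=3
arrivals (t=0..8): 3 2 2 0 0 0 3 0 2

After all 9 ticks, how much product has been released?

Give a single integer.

Answer: 7

Derivation:
t=0: arr=3 -> substrate=0 bound=3 product=0
t=1: arr=2 -> substrate=1 bound=4 product=0
t=2: arr=2 -> substrate=3 bound=4 product=0
t=3: arr=0 -> substrate=0 bound=4 product=3
t=4: arr=0 -> substrate=0 bound=3 product=4
t=5: arr=0 -> substrate=0 bound=3 product=4
t=6: arr=3 -> substrate=0 bound=3 product=7
t=7: arr=0 -> substrate=0 bound=3 product=7
t=8: arr=2 -> substrate=1 bound=4 product=7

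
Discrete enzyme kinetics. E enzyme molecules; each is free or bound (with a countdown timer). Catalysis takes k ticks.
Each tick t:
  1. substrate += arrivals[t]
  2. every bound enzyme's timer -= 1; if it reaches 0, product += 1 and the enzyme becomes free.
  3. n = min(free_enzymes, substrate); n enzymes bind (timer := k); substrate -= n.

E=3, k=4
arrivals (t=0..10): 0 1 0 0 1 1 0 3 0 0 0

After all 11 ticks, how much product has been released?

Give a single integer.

Answer: 3

Derivation:
t=0: arr=0 -> substrate=0 bound=0 product=0
t=1: arr=1 -> substrate=0 bound=1 product=0
t=2: arr=0 -> substrate=0 bound=1 product=0
t=3: arr=0 -> substrate=0 bound=1 product=0
t=4: arr=1 -> substrate=0 bound=2 product=0
t=5: arr=1 -> substrate=0 bound=2 product=1
t=6: arr=0 -> substrate=0 bound=2 product=1
t=7: arr=3 -> substrate=2 bound=3 product=1
t=8: arr=0 -> substrate=1 bound=3 product=2
t=9: arr=0 -> substrate=0 bound=3 product=3
t=10: arr=0 -> substrate=0 bound=3 product=3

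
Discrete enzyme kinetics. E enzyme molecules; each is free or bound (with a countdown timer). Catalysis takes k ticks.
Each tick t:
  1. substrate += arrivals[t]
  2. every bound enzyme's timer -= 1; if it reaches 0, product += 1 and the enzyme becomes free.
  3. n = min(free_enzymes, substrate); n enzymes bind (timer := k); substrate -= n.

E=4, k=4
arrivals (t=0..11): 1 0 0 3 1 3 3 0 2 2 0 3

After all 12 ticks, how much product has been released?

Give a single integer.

Answer: 8

Derivation:
t=0: arr=1 -> substrate=0 bound=1 product=0
t=1: arr=0 -> substrate=0 bound=1 product=0
t=2: arr=0 -> substrate=0 bound=1 product=0
t=3: arr=3 -> substrate=0 bound=4 product=0
t=4: arr=1 -> substrate=0 bound=4 product=1
t=5: arr=3 -> substrate=3 bound=4 product=1
t=6: arr=3 -> substrate=6 bound=4 product=1
t=7: arr=0 -> substrate=3 bound=4 product=4
t=8: arr=2 -> substrate=4 bound=4 product=5
t=9: arr=2 -> substrate=6 bound=4 product=5
t=10: arr=0 -> substrate=6 bound=4 product=5
t=11: arr=3 -> substrate=6 bound=4 product=8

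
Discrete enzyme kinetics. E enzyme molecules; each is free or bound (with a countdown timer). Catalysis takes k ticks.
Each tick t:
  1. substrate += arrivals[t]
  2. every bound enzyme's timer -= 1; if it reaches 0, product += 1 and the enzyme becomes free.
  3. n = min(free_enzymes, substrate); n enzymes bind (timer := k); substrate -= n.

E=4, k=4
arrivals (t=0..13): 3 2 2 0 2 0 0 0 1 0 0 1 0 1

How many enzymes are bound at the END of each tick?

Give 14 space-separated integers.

t=0: arr=3 -> substrate=0 bound=3 product=0
t=1: arr=2 -> substrate=1 bound=4 product=0
t=2: arr=2 -> substrate=3 bound=4 product=0
t=3: arr=0 -> substrate=3 bound=4 product=0
t=4: arr=2 -> substrate=2 bound=4 product=3
t=5: arr=0 -> substrate=1 bound=4 product=4
t=6: arr=0 -> substrate=1 bound=4 product=4
t=7: arr=0 -> substrate=1 bound=4 product=4
t=8: arr=1 -> substrate=0 bound=3 product=7
t=9: arr=0 -> substrate=0 bound=2 product=8
t=10: arr=0 -> substrate=0 bound=2 product=8
t=11: arr=1 -> substrate=0 bound=3 product=8
t=12: arr=0 -> substrate=0 bound=1 product=10
t=13: arr=1 -> substrate=0 bound=2 product=10

Answer: 3 4 4 4 4 4 4 4 3 2 2 3 1 2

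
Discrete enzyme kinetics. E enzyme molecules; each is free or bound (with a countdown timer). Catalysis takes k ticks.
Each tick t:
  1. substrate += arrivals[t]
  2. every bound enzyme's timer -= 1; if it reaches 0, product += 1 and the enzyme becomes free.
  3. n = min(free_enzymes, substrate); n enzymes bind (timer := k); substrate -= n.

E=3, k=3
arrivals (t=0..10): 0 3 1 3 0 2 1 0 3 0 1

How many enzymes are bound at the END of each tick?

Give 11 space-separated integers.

Answer: 0 3 3 3 3 3 3 3 3 3 3

Derivation:
t=0: arr=0 -> substrate=0 bound=0 product=0
t=1: arr=3 -> substrate=0 bound=3 product=0
t=2: arr=1 -> substrate=1 bound=3 product=0
t=3: arr=3 -> substrate=4 bound=3 product=0
t=4: arr=0 -> substrate=1 bound=3 product=3
t=5: arr=2 -> substrate=3 bound=3 product=3
t=6: arr=1 -> substrate=4 bound=3 product=3
t=7: arr=0 -> substrate=1 bound=3 product=6
t=8: arr=3 -> substrate=4 bound=3 product=6
t=9: arr=0 -> substrate=4 bound=3 product=6
t=10: arr=1 -> substrate=2 bound=3 product=9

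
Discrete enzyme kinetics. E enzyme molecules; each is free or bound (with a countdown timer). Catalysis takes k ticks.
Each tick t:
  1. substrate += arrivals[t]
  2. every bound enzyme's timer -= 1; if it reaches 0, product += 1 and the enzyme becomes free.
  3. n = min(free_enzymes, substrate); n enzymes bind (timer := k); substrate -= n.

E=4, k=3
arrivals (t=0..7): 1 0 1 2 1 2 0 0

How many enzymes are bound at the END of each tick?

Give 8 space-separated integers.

Answer: 1 1 2 3 4 4 3 2

Derivation:
t=0: arr=1 -> substrate=0 bound=1 product=0
t=1: arr=0 -> substrate=0 bound=1 product=0
t=2: arr=1 -> substrate=0 bound=2 product=0
t=3: arr=2 -> substrate=0 bound=3 product=1
t=4: arr=1 -> substrate=0 bound=4 product=1
t=5: arr=2 -> substrate=1 bound=4 product=2
t=6: arr=0 -> substrate=0 bound=3 product=4
t=7: arr=0 -> substrate=0 bound=2 product=5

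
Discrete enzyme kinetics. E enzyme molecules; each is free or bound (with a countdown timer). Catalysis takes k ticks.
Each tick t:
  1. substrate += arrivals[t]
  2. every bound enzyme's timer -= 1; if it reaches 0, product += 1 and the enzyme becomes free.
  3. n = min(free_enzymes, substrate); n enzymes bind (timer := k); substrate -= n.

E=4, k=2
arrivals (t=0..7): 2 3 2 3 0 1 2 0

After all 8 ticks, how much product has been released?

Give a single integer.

Answer: 11

Derivation:
t=0: arr=2 -> substrate=0 bound=2 product=0
t=1: arr=3 -> substrate=1 bound=4 product=0
t=2: arr=2 -> substrate=1 bound=4 product=2
t=3: arr=3 -> substrate=2 bound=4 product=4
t=4: arr=0 -> substrate=0 bound=4 product=6
t=5: arr=1 -> substrate=0 bound=3 product=8
t=6: arr=2 -> substrate=0 bound=3 product=10
t=7: arr=0 -> substrate=0 bound=2 product=11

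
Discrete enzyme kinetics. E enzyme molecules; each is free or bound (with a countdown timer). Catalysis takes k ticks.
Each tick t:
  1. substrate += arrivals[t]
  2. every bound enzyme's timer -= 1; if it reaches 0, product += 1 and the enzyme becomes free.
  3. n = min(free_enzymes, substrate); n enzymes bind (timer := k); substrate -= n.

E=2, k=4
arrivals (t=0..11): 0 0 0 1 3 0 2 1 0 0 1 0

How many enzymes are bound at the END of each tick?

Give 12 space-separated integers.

t=0: arr=0 -> substrate=0 bound=0 product=0
t=1: arr=0 -> substrate=0 bound=0 product=0
t=2: arr=0 -> substrate=0 bound=0 product=0
t=3: arr=1 -> substrate=0 bound=1 product=0
t=4: arr=3 -> substrate=2 bound=2 product=0
t=5: arr=0 -> substrate=2 bound=2 product=0
t=6: arr=2 -> substrate=4 bound=2 product=0
t=7: arr=1 -> substrate=4 bound=2 product=1
t=8: arr=0 -> substrate=3 bound=2 product=2
t=9: arr=0 -> substrate=3 bound=2 product=2
t=10: arr=1 -> substrate=4 bound=2 product=2
t=11: arr=0 -> substrate=3 bound=2 product=3

Answer: 0 0 0 1 2 2 2 2 2 2 2 2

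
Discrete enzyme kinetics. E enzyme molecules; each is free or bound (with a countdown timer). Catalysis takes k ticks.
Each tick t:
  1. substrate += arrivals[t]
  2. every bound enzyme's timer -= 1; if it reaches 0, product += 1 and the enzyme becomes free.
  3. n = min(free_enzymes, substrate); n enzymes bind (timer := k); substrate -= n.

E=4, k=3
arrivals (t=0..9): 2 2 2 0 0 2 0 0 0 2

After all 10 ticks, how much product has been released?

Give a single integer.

t=0: arr=2 -> substrate=0 bound=2 product=0
t=1: arr=2 -> substrate=0 bound=4 product=0
t=2: arr=2 -> substrate=2 bound=4 product=0
t=3: arr=0 -> substrate=0 bound=4 product=2
t=4: arr=0 -> substrate=0 bound=2 product=4
t=5: arr=2 -> substrate=0 bound=4 product=4
t=6: arr=0 -> substrate=0 bound=2 product=6
t=7: arr=0 -> substrate=0 bound=2 product=6
t=8: arr=0 -> substrate=0 bound=0 product=8
t=9: arr=2 -> substrate=0 bound=2 product=8

Answer: 8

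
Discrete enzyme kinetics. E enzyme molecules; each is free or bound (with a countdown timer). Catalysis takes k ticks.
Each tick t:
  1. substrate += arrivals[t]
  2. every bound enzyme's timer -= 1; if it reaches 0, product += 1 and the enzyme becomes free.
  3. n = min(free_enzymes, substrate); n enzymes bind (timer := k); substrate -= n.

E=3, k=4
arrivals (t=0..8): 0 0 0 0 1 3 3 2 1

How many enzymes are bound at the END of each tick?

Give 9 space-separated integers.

t=0: arr=0 -> substrate=0 bound=0 product=0
t=1: arr=0 -> substrate=0 bound=0 product=0
t=2: arr=0 -> substrate=0 bound=0 product=0
t=3: arr=0 -> substrate=0 bound=0 product=0
t=4: arr=1 -> substrate=0 bound=1 product=0
t=5: arr=3 -> substrate=1 bound=3 product=0
t=6: arr=3 -> substrate=4 bound=3 product=0
t=7: arr=2 -> substrate=6 bound=3 product=0
t=8: arr=1 -> substrate=6 bound=3 product=1

Answer: 0 0 0 0 1 3 3 3 3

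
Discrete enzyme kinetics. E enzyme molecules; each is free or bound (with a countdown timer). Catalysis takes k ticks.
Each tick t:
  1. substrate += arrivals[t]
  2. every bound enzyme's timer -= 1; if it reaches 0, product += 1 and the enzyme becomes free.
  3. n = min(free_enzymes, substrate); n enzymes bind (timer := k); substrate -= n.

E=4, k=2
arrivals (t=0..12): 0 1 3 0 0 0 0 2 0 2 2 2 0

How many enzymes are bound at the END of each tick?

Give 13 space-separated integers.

t=0: arr=0 -> substrate=0 bound=0 product=0
t=1: arr=1 -> substrate=0 bound=1 product=0
t=2: arr=3 -> substrate=0 bound=4 product=0
t=3: arr=0 -> substrate=0 bound=3 product=1
t=4: arr=0 -> substrate=0 bound=0 product=4
t=5: arr=0 -> substrate=0 bound=0 product=4
t=6: arr=0 -> substrate=0 bound=0 product=4
t=7: arr=2 -> substrate=0 bound=2 product=4
t=8: arr=0 -> substrate=0 bound=2 product=4
t=9: arr=2 -> substrate=0 bound=2 product=6
t=10: arr=2 -> substrate=0 bound=4 product=6
t=11: arr=2 -> substrate=0 bound=4 product=8
t=12: arr=0 -> substrate=0 bound=2 product=10

Answer: 0 1 4 3 0 0 0 2 2 2 4 4 2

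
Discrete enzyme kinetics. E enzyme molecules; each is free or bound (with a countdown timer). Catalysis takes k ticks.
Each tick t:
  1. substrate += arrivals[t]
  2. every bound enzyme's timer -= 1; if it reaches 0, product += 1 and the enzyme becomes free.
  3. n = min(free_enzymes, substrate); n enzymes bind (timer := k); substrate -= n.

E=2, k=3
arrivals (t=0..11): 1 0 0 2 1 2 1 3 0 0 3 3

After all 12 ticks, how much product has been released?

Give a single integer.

t=0: arr=1 -> substrate=0 bound=1 product=0
t=1: arr=0 -> substrate=0 bound=1 product=0
t=2: arr=0 -> substrate=0 bound=1 product=0
t=3: arr=2 -> substrate=0 bound=2 product=1
t=4: arr=1 -> substrate=1 bound=2 product=1
t=5: arr=2 -> substrate=3 bound=2 product=1
t=6: arr=1 -> substrate=2 bound=2 product=3
t=7: arr=3 -> substrate=5 bound=2 product=3
t=8: arr=0 -> substrate=5 bound=2 product=3
t=9: arr=0 -> substrate=3 bound=2 product=5
t=10: arr=3 -> substrate=6 bound=2 product=5
t=11: arr=3 -> substrate=9 bound=2 product=5

Answer: 5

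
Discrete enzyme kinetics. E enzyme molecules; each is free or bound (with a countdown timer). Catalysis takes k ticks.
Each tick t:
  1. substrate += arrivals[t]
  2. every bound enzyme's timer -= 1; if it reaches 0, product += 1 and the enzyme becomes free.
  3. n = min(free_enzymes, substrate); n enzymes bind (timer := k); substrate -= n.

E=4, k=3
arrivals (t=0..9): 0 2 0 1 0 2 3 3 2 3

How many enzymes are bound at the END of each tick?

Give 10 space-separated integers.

Answer: 0 2 2 3 1 3 4 4 4 4

Derivation:
t=0: arr=0 -> substrate=0 bound=0 product=0
t=1: arr=2 -> substrate=0 bound=2 product=0
t=2: arr=0 -> substrate=0 bound=2 product=0
t=3: arr=1 -> substrate=0 bound=3 product=0
t=4: arr=0 -> substrate=0 bound=1 product=2
t=5: arr=2 -> substrate=0 bound=3 product=2
t=6: arr=3 -> substrate=1 bound=4 product=3
t=7: arr=3 -> substrate=4 bound=4 product=3
t=8: arr=2 -> substrate=4 bound=4 product=5
t=9: arr=3 -> substrate=5 bound=4 product=7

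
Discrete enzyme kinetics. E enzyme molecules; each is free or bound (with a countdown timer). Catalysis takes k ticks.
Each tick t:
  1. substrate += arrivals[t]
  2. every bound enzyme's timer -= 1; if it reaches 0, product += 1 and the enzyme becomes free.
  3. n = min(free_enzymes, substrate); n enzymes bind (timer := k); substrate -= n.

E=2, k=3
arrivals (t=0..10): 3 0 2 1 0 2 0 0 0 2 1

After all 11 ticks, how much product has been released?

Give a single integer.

t=0: arr=3 -> substrate=1 bound=2 product=0
t=1: arr=0 -> substrate=1 bound=2 product=0
t=2: arr=2 -> substrate=3 bound=2 product=0
t=3: arr=1 -> substrate=2 bound=2 product=2
t=4: arr=0 -> substrate=2 bound=2 product=2
t=5: arr=2 -> substrate=4 bound=2 product=2
t=6: arr=0 -> substrate=2 bound=2 product=4
t=7: arr=0 -> substrate=2 bound=2 product=4
t=8: arr=0 -> substrate=2 bound=2 product=4
t=9: arr=2 -> substrate=2 bound=2 product=6
t=10: arr=1 -> substrate=3 bound=2 product=6

Answer: 6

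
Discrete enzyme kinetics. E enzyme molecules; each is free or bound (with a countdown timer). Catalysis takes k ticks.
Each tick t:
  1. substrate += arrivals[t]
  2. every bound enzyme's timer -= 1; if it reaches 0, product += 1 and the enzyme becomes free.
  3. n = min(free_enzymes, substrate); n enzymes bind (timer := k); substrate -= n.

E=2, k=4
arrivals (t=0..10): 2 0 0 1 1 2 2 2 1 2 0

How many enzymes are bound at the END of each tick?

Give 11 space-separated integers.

t=0: arr=2 -> substrate=0 bound=2 product=0
t=1: arr=0 -> substrate=0 bound=2 product=0
t=2: arr=0 -> substrate=0 bound=2 product=0
t=3: arr=1 -> substrate=1 bound=2 product=0
t=4: arr=1 -> substrate=0 bound=2 product=2
t=5: arr=2 -> substrate=2 bound=2 product=2
t=6: arr=2 -> substrate=4 bound=2 product=2
t=7: arr=2 -> substrate=6 bound=2 product=2
t=8: arr=1 -> substrate=5 bound=2 product=4
t=9: arr=2 -> substrate=7 bound=2 product=4
t=10: arr=0 -> substrate=7 bound=2 product=4

Answer: 2 2 2 2 2 2 2 2 2 2 2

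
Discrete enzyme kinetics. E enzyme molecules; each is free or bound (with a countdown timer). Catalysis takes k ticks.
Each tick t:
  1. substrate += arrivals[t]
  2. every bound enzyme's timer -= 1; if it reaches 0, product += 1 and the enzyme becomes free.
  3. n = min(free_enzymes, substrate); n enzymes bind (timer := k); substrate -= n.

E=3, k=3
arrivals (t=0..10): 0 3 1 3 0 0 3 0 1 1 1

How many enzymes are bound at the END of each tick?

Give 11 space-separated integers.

t=0: arr=0 -> substrate=0 bound=0 product=0
t=1: arr=3 -> substrate=0 bound=3 product=0
t=2: arr=1 -> substrate=1 bound=3 product=0
t=3: arr=3 -> substrate=4 bound=3 product=0
t=4: arr=0 -> substrate=1 bound=3 product=3
t=5: arr=0 -> substrate=1 bound=3 product=3
t=6: arr=3 -> substrate=4 bound=3 product=3
t=7: arr=0 -> substrate=1 bound=3 product=6
t=8: arr=1 -> substrate=2 bound=3 product=6
t=9: arr=1 -> substrate=3 bound=3 product=6
t=10: arr=1 -> substrate=1 bound=3 product=9

Answer: 0 3 3 3 3 3 3 3 3 3 3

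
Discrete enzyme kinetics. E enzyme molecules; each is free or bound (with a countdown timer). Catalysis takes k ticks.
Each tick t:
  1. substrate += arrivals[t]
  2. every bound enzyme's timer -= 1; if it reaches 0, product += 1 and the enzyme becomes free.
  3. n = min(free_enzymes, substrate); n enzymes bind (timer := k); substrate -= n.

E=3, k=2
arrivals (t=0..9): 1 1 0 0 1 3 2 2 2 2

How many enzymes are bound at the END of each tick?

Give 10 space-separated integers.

t=0: arr=1 -> substrate=0 bound=1 product=0
t=1: arr=1 -> substrate=0 bound=2 product=0
t=2: arr=0 -> substrate=0 bound=1 product=1
t=3: arr=0 -> substrate=0 bound=0 product=2
t=4: arr=1 -> substrate=0 bound=1 product=2
t=5: arr=3 -> substrate=1 bound=3 product=2
t=6: arr=2 -> substrate=2 bound=3 product=3
t=7: arr=2 -> substrate=2 bound=3 product=5
t=8: arr=2 -> substrate=3 bound=3 product=6
t=9: arr=2 -> substrate=3 bound=3 product=8

Answer: 1 2 1 0 1 3 3 3 3 3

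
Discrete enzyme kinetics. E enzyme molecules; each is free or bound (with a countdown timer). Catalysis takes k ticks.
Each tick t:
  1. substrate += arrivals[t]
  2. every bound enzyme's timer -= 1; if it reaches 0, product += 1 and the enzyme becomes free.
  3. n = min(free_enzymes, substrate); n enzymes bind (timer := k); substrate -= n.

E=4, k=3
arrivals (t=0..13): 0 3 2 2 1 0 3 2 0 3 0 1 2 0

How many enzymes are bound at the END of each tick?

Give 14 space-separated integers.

t=0: arr=0 -> substrate=0 bound=0 product=0
t=1: arr=3 -> substrate=0 bound=3 product=0
t=2: arr=2 -> substrate=1 bound=4 product=0
t=3: arr=2 -> substrate=3 bound=4 product=0
t=4: arr=1 -> substrate=1 bound=4 product=3
t=5: arr=0 -> substrate=0 bound=4 product=4
t=6: arr=3 -> substrate=3 bound=4 product=4
t=7: arr=2 -> substrate=2 bound=4 product=7
t=8: arr=0 -> substrate=1 bound=4 product=8
t=9: arr=3 -> substrate=4 bound=4 product=8
t=10: arr=0 -> substrate=1 bound=4 product=11
t=11: arr=1 -> substrate=1 bound=4 product=12
t=12: arr=2 -> substrate=3 bound=4 product=12
t=13: arr=0 -> substrate=0 bound=4 product=15

Answer: 0 3 4 4 4 4 4 4 4 4 4 4 4 4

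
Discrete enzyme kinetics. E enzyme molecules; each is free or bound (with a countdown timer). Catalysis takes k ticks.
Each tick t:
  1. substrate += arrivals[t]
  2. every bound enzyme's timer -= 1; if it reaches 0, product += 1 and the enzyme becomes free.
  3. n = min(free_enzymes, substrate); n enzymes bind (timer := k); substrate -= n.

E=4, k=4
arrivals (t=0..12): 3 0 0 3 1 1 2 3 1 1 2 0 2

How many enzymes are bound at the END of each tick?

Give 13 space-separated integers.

t=0: arr=3 -> substrate=0 bound=3 product=0
t=1: arr=0 -> substrate=0 bound=3 product=0
t=2: arr=0 -> substrate=0 bound=3 product=0
t=3: arr=3 -> substrate=2 bound=4 product=0
t=4: arr=1 -> substrate=0 bound=4 product=3
t=5: arr=1 -> substrate=1 bound=4 product=3
t=6: arr=2 -> substrate=3 bound=4 product=3
t=7: arr=3 -> substrate=5 bound=4 product=4
t=8: arr=1 -> substrate=3 bound=4 product=7
t=9: arr=1 -> substrate=4 bound=4 product=7
t=10: arr=2 -> substrate=6 bound=4 product=7
t=11: arr=0 -> substrate=5 bound=4 product=8
t=12: arr=2 -> substrate=4 bound=4 product=11

Answer: 3 3 3 4 4 4 4 4 4 4 4 4 4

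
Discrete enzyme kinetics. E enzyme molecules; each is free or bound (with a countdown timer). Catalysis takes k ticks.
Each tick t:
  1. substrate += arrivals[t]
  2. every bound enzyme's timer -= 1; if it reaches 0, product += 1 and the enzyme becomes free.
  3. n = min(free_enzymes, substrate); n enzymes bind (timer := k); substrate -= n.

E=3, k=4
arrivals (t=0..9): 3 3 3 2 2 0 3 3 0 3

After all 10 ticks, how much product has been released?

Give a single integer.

Answer: 6

Derivation:
t=0: arr=3 -> substrate=0 bound=3 product=0
t=1: arr=3 -> substrate=3 bound=3 product=0
t=2: arr=3 -> substrate=6 bound=3 product=0
t=3: arr=2 -> substrate=8 bound=3 product=0
t=4: arr=2 -> substrate=7 bound=3 product=3
t=5: arr=0 -> substrate=7 bound=3 product=3
t=6: arr=3 -> substrate=10 bound=3 product=3
t=7: arr=3 -> substrate=13 bound=3 product=3
t=8: arr=0 -> substrate=10 bound=3 product=6
t=9: arr=3 -> substrate=13 bound=3 product=6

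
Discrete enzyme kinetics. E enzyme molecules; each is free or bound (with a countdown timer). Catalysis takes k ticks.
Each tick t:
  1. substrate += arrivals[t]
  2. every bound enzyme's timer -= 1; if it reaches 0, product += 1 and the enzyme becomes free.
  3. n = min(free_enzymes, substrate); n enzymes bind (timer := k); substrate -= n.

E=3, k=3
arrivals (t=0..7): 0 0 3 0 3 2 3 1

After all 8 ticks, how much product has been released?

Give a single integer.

t=0: arr=0 -> substrate=0 bound=0 product=0
t=1: arr=0 -> substrate=0 bound=0 product=0
t=2: arr=3 -> substrate=0 bound=3 product=0
t=3: arr=0 -> substrate=0 bound=3 product=0
t=4: arr=3 -> substrate=3 bound=3 product=0
t=5: arr=2 -> substrate=2 bound=3 product=3
t=6: arr=3 -> substrate=5 bound=3 product=3
t=7: arr=1 -> substrate=6 bound=3 product=3

Answer: 3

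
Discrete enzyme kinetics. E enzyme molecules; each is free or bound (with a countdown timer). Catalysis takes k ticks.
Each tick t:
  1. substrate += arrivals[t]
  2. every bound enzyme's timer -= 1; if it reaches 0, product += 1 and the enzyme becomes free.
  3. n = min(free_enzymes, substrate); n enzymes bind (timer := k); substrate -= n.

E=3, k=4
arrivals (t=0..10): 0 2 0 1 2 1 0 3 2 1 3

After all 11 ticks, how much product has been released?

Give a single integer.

t=0: arr=0 -> substrate=0 bound=0 product=0
t=1: arr=2 -> substrate=0 bound=2 product=0
t=2: arr=0 -> substrate=0 bound=2 product=0
t=3: arr=1 -> substrate=0 bound=3 product=0
t=4: arr=2 -> substrate=2 bound=3 product=0
t=5: arr=1 -> substrate=1 bound=3 product=2
t=6: arr=0 -> substrate=1 bound=3 product=2
t=7: arr=3 -> substrate=3 bound=3 product=3
t=8: arr=2 -> substrate=5 bound=3 product=3
t=9: arr=1 -> substrate=4 bound=3 product=5
t=10: arr=3 -> substrate=7 bound=3 product=5

Answer: 5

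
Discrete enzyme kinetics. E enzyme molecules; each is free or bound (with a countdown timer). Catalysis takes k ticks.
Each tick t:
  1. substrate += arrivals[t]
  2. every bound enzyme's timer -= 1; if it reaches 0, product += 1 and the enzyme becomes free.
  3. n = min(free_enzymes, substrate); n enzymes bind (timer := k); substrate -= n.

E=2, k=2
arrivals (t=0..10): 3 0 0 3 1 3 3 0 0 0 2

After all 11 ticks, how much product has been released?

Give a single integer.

Answer: 9

Derivation:
t=0: arr=3 -> substrate=1 bound=2 product=0
t=1: arr=0 -> substrate=1 bound=2 product=0
t=2: arr=0 -> substrate=0 bound=1 product=2
t=3: arr=3 -> substrate=2 bound=2 product=2
t=4: arr=1 -> substrate=2 bound=2 product=3
t=5: arr=3 -> substrate=4 bound=2 product=4
t=6: arr=3 -> substrate=6 bound=2 product=5
t=7: arr=0 -> substrate=5 bound=2 product=6
t=8: arr=0 -> substrate=4 bound=2 product=7
t=9: arr=0 -> substrate=3 bound=2 product=8
t=10: arr=2 -> substrate=4 bound=2 product=9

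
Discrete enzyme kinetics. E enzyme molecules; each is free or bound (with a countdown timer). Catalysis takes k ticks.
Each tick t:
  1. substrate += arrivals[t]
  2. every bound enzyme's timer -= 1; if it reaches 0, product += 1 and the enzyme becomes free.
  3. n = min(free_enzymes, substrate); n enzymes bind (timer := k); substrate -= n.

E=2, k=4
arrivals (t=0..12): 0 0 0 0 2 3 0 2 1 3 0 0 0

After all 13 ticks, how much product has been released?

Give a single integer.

Answer: 4

Derivation:
t=0: arr=0 -> substrate=0 bound=0 product=0
t=1: arr=0 -> substrate=0 bound=0 product=0
t=2: arr=0 -> substrate=0 bound=0 product=0
t=3: arr=0 -> substrate=0 bound=0 product=0
t=4: arr=2 -> substrate=0 bound=2 product=0
t=5: arr=3 -> substrate=3 bound=2 product=0
t=6: arr=0 -> substrate=3 bound=2 product=0
t=7: arr=2 -> substrate=5 bound=2 product=0
t=8: arr=1 -> substrate=4 bound=2 product=2
t=9: arr=3 -> substrate=7 bound=2 product=2
t=10: arr=0 -> substrate=7 bound=2 product=2
t=11: arr=0 -> substrate=7 bound=2 product=2
t=12: arr=0 -> substrate=5 bound=2 product=4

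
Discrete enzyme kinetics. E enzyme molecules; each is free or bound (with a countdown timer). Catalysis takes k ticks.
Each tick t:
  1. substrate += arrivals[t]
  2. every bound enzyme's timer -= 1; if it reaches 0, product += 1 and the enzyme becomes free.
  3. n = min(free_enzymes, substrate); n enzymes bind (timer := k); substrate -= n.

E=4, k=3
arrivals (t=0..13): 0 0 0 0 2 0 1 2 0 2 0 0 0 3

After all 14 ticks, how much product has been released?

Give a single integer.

t=0: arr=0 -> substrate=0 bound=0 product=0
t=1: arr=0 -> substrate=0 bound=0 product=0
t=2: arr=0 -> substrate=0 bound=0 product=0
t=3: arr=0 -> substrate=0 bound=0 product=0
t=4: arr=2 -> substrate=0 bound=2 product=0
t=5: arr=0 -> substrate=0 bound=2 product=0
t=6: arr=1 -> substrate=0 bound=3 product=0
t=7: arr=2 -> substrate=0 bound=3 product=2
t=8: arr=0 -> substrate=0 bound=3 product=2
t=9: arr=2 -> substrate=0 bound=4 product=3
t=10: arr=0 -> substrate=0 bound=2 product=5
t=11: arr=0 -> substrate=0 bound=2 product=5
t=12: arr=0 -> substrate=0 bound=0 product=7
t=13: arr=3 -> substrate=0 bound=3 product=7

Answer: 7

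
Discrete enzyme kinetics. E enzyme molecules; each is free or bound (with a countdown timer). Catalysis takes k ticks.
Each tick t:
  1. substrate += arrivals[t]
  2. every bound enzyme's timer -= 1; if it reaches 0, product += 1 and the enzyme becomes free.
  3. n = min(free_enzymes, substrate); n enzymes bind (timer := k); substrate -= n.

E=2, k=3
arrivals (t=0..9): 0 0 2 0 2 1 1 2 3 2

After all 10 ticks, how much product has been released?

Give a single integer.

Answer: 4

Derivation:
t=0: arr=0 -> substrate=0 bound=0 product=0
t=1: arr=0 -> substrate=0 bound=0 product=0
t=2: arr=2 -> substrate=0 bound=2 product=0
t=3: arr=0 -> substrate=0 bound=2 product=0
t=4: arr=2 -> substrate=2 bound=2 product=0
t=5: arr=1 -> substrate=1 bound=2 product=2
t=6: arr=1 -> substrate=2 bound=2 product=2
t=7: arr=2 -> substrate=4 bound=2 product=2
t=8: arr=3 -> substrate=5 bound=2 product=4
t=9: arr=2 -> substrate=7 bound=2 product=4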